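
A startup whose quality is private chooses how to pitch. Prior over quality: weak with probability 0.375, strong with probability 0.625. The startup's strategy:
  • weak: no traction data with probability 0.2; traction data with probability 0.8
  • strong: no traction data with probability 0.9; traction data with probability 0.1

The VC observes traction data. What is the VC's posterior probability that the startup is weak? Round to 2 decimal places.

0.83

P(traction data) = 0.375·0.8 + 0.625·0.1 = 0.3625
P(weak | traction data) = (0.375·0.8) / 0.3625 = 0.3 / 0.3625 = 0.827586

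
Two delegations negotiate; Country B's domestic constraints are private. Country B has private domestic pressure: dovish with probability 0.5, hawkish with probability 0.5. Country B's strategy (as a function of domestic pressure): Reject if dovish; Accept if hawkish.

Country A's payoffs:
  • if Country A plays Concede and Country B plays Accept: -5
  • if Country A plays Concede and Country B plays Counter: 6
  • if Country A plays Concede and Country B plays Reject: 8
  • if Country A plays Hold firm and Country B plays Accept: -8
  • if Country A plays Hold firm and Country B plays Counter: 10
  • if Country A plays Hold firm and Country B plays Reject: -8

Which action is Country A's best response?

E[Concede] = 0.5·(8) + 0.5·(-5) = 1.5
E[Hold firm] = 0.5·(-8) + 0.5·(-8) = -8
Best response: Concede (1.5 is the largest).

Concede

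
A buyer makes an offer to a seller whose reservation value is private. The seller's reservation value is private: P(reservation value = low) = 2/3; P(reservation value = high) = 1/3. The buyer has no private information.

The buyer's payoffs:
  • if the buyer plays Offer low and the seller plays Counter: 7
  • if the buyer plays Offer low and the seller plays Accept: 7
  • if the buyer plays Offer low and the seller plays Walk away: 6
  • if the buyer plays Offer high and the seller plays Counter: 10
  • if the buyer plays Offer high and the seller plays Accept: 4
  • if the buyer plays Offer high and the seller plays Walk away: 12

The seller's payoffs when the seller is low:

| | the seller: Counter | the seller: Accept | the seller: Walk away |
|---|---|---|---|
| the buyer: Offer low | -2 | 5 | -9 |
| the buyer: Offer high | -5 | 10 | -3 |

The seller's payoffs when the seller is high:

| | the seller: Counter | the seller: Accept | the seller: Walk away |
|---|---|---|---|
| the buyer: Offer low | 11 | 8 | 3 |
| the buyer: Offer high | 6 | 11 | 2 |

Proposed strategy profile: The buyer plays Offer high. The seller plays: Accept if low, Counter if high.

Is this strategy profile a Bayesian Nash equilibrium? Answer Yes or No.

No

The buyer plays Offer high: E[Offer high] = 2/3·(4) + 1/3·(10) = 6; E[Offer low] = 7. Not best-responding. ✗
The seller (reservation value low), facing Offer high: Counter gives -5, Accept gives 10, Walk away gives -3. Proposed Accept is best. ✓
The seller (reservation value high), facing Offer high: Counter gives 6, Accept gives 11, Walk away gives 2. Proposed Counter is not best — profitable deviation exists. ✗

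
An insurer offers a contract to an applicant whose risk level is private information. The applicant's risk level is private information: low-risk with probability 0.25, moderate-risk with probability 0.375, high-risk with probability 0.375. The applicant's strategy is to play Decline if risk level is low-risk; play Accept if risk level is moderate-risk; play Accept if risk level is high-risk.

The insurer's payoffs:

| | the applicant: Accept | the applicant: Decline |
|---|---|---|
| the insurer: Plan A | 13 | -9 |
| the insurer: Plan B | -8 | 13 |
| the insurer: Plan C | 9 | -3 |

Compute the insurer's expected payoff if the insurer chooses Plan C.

E[Plan C] = 0.25·(-3) + 0.375·9 + 0.375·9 = (-0.75) + 3.375 + 3.375 = 6

6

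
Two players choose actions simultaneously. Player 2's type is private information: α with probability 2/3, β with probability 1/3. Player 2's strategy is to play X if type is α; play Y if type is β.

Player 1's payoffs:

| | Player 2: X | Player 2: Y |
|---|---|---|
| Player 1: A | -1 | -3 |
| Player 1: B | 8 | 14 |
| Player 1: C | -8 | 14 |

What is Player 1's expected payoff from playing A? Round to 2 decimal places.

E[A] = 2/3·(-1) + 1/3·(-3) = (-2/3) + (-1) = -5/3

-1.67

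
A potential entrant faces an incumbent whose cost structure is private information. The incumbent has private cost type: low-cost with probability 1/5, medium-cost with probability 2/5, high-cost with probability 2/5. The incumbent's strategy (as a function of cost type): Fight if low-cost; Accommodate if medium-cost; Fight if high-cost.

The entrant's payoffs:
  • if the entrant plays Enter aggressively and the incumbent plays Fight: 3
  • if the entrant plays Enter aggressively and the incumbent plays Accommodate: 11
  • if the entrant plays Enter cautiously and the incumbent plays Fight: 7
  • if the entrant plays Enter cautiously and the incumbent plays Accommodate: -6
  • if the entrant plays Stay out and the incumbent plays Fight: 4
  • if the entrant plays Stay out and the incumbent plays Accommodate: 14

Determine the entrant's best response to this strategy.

E[Enter aggressively] = 1/5·(3) + 2/5·(11) + 2/5·(3) = 31/5
E[Enter cautiously] = 1/5·(7) + 2/5·(-6) + 2/5·(7) = 9/5
E[Stay out] = 1/5·(4) + 2/5·(14) + 2/5·(4) = 8
Best response: Stay out (8 is the largest).

Stay out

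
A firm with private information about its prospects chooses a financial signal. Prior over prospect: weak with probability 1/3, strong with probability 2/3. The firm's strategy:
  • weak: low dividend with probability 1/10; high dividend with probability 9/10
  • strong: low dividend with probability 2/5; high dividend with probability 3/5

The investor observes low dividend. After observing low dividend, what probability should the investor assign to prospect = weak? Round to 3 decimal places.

0.111

P(low dividend) = (1/3)·(1/10) + (2/3)·(2/5) = 3/10
P(weak | low dividend) = ((1/3)·(1/10)) / (3/10) = (1/30) / (3/10) = 1/9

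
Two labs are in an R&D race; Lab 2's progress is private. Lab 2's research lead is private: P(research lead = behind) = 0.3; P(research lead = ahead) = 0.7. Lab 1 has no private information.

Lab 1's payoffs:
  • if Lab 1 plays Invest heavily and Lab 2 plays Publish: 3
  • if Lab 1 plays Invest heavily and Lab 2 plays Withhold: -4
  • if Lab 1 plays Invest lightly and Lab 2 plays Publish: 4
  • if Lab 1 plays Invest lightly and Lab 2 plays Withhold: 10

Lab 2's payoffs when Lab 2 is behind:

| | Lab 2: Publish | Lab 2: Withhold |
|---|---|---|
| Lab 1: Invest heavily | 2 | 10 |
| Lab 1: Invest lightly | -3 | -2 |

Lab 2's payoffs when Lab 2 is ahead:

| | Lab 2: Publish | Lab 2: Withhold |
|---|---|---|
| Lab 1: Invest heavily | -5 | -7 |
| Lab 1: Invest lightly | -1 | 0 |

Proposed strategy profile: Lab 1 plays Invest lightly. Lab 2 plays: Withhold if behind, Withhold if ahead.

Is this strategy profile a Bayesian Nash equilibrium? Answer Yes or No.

Lab 1 plays Invest lightly: E[Invest lightly] = 0.3·(10) + 0.7·(10) = 10; E[Invest heavily] = -4. Best-responding. ✓
Lab 2 (research lead behind), facing Invest lightly: Publish gives -3, Withhold gives -2. Proposed Withhold is best. ✓
Lab 2 (research lead ahead), facing Invest lightly: Publish gives -1, Withhold gives 0. Proposed Withhold is best. ✓

Yes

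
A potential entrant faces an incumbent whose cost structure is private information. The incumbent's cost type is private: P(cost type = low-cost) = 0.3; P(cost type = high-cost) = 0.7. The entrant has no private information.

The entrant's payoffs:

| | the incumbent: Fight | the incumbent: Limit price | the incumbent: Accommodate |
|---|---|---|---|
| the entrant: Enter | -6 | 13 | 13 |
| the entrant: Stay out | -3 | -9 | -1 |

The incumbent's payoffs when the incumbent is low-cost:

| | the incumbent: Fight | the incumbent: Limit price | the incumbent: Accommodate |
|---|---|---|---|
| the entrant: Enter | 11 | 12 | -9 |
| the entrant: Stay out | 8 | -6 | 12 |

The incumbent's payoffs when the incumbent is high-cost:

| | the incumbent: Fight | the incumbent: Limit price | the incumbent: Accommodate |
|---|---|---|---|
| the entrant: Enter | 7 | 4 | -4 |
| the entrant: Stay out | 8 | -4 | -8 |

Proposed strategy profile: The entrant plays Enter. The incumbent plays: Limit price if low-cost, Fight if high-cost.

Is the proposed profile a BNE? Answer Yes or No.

Yes

The entrant plays Enter: E[Enter] = 0.3·(13) + 0.7·(-6) = -0.3; E[Stay out] = -4.8. Best-responding. ✓
The incumbent (cost type low-cost), facing Enter: Fight gives 11, Limit price gives 12, Accommodate gives -9. Proposed Limit price is best. ✓
The incumbent (cost type high-cost), facing Enter: Fight gives 7, Limit price gives 4, Accommodate gives -4. Proposed Fight is best. ✓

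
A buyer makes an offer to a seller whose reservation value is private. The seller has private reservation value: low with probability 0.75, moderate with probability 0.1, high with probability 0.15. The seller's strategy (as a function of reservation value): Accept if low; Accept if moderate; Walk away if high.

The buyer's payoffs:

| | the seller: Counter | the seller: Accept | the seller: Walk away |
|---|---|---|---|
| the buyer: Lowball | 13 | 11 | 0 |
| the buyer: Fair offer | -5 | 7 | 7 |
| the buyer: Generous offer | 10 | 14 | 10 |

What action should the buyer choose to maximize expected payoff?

Generous offer

Compute the buyer's expected payoff for each action, taking the expectation over the seller's type.
E[Lowball] = 0.75·(11) + 0.1·(11) + 0.15·(0) = 9.35
E[Fair offer] = 0.75·(7) + 0.1·(7) + 0.15·(7) = 7
E[Generous offer] = 0.75·(14) + 0.1·(14) + 0.15·(10) = 13.4
Best response: Generous offer (13.4 is the largest).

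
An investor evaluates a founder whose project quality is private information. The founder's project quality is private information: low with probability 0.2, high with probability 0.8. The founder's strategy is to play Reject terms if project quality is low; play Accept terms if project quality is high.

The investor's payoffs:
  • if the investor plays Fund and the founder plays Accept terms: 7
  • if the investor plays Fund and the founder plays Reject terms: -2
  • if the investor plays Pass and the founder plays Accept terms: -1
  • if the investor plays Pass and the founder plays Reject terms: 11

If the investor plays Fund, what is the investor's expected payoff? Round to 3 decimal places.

Take the expectation over the founder's project quality, weighting each type's action by its prior probability.
E[Fund] = 0.2·(-2) + 0.8·7 = (-0.4) + 5.6 = 5.2

5.200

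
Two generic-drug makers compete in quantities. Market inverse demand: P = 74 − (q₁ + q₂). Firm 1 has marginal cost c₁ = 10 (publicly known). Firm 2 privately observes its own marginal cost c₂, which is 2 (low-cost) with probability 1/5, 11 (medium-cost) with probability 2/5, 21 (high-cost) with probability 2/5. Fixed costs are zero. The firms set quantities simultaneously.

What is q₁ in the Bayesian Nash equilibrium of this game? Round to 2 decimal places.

22.40

Type-c best response for Firm 2: q₂(c) = (74 − c)/2 − q₁/2.
Firm 1 maximizes expected profit; its first-order condition is 74 − 2q₁ − E[q₂] − 10 = 0.
Substituting E[q₂] and solving: E[c₂] = 13.2, so q₁ = (74 − 2·10 + 13.2)/3 = 22.4.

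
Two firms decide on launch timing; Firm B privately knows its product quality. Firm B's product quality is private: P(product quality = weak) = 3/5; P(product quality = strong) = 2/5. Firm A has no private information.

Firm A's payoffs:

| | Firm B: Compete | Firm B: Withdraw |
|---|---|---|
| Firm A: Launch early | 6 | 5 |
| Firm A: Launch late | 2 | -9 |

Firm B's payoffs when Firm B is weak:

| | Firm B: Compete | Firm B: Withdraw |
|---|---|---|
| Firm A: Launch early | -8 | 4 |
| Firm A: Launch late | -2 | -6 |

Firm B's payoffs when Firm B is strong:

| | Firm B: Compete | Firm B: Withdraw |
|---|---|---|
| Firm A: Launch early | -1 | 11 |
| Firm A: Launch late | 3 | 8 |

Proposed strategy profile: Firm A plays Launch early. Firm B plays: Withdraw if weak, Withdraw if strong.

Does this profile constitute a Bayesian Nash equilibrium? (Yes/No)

Yes

A profile is a BNE iff every type of every player is best-responding given beliefs about the other side.
Firm A plays Launch early: E[Launch early] = 3/5·(5) + 2/5·(5) = 5; E[Launch late] = -9. Best-responding. ✓
Firm B (product quality weak), facing Launch early: Compete gives -8, Withdraw gives 4. Proposed Withdraw is best. ✓
Firm B (product quality strong), facing Launch early: Compete gives -1, Withdraw gives 11. Proposed Withdraw is best. ✓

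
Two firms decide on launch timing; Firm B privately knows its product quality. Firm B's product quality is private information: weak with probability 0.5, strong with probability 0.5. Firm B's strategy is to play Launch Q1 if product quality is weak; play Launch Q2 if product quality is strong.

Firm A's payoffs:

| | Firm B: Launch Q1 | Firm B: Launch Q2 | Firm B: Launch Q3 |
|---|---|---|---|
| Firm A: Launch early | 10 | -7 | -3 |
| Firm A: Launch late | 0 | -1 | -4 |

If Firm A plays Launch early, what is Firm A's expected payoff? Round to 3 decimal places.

Take the expectation over Firm B's product quality, weighting each type's action by its prior probability.
E[Launch early] = 0.5·10 + 0.5·(-7) = 5 + (-3.5) = 1.5

1.500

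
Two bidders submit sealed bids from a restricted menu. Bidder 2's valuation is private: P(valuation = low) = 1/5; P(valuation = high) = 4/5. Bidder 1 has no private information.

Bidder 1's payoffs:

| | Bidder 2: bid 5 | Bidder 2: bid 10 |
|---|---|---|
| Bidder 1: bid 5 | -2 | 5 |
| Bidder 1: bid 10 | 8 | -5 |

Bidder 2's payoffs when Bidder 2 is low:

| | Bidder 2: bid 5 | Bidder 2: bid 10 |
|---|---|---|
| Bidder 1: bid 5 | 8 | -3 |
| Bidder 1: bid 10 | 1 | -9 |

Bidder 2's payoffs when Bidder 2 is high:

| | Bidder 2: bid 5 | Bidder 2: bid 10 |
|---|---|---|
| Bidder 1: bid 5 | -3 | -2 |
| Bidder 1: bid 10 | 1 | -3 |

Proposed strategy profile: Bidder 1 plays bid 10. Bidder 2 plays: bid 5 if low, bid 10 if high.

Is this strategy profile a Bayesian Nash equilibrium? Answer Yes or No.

No

Bidder 1 plays bid 10: E[bid 10] = 1/5·(8) + 4/5·(-5) = -12/5; E[bid 5] = 18/5. Not best-responding. ✗
Bidder 2 (valuation low), facing bid 10: bid 5 gives 1, bid 10 gives -9. Proposed bid 5 is best. ✓
Bidder 2 (valuation high), facing bid 10: bid 5 gives 1, bid 10 gives -3. Proposed bid 10 is not best — profitable deviation exists. ✗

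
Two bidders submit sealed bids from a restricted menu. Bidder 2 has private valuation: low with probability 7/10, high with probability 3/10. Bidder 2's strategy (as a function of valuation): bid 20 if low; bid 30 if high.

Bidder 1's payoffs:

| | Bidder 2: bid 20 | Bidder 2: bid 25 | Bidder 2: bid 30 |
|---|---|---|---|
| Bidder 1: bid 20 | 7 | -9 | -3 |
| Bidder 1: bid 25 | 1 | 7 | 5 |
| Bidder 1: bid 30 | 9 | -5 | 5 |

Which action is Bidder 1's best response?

bid 30

E[bid 20] = 7/10·(7) + 3/10·(-3) = 4
E[bid 25] = 7/10·(1) + 3/10·(5) = 11/5
E[bid 30] = 7/10·(9) + 3/10·(5) = 39/5
Best response: bid 30 (39/5 is the largest).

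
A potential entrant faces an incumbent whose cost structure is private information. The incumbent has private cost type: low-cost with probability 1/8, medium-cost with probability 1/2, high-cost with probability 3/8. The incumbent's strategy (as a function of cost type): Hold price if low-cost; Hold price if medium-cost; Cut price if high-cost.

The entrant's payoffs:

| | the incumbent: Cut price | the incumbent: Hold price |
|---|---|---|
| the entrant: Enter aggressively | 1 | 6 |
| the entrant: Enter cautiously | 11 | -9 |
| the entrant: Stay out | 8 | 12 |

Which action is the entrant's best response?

Stay out

E[Enter aggressively] = 1/8·(6) + 1/2·(6) + 3/8·(1) = 33/8
E[Enter cautiously] = 1/8·(-9) + 1/2·(-9) + 3/8·(11) = -3/2
E[Stay out] = 1/8·(12) + 1/2·(12) + 3/8·(8) = 21/2
Best response: Stay out (21/2 is the largest).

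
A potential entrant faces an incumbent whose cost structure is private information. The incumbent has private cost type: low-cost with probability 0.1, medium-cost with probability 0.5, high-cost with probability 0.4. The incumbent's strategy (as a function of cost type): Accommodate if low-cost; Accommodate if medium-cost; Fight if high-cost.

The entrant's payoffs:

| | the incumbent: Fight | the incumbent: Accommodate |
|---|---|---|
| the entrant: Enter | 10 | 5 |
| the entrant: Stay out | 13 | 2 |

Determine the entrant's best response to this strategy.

Enter

Compute the entrant's expected payoff for each action, taking the expectation over the incumbent's type.
E[Enter] = 0.1·(5) + 0.5·(5) + 0.4·(10) = 7
E[Stay out] = 0.1·(2) + 0.5·(2) + 0.4·(13) = 6.4
Best response: Enter (7 is the largest).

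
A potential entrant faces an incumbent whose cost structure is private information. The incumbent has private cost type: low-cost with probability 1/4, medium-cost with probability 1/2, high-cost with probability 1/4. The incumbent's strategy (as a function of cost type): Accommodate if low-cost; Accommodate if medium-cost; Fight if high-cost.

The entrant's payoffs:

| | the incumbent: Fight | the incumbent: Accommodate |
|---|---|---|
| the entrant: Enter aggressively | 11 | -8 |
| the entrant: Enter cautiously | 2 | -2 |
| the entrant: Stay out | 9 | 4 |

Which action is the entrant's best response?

E[Enter aggressively] = 1/4·(-8) + 1/2·(-8) + 1/4·(11) = -13/4
E[Enter cautiously] = 1/4·(-2) + 1/2·(-2) + 1/4·(2) = -1
E[Stay out] = 1/4·(4) + 1/2·(4) + 1/4·(9) = 21/4
Best response: Stay out (21/4 is the largest).

Stay out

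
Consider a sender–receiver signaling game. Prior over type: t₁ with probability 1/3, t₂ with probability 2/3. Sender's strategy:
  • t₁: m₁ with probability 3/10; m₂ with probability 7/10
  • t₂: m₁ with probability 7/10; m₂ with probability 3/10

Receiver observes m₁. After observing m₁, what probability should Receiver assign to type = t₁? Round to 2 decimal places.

0.18

Apply Bayes' rule using the sender's strategy as the likelihood.
P(m₁) = (1/3)·(3/10) + (2/3)·(7/10) = 17/30
P(t₁ | m₁) = ((1/3)·(3/10)) / (17/30) = (1/10) / (17/30) = 3/17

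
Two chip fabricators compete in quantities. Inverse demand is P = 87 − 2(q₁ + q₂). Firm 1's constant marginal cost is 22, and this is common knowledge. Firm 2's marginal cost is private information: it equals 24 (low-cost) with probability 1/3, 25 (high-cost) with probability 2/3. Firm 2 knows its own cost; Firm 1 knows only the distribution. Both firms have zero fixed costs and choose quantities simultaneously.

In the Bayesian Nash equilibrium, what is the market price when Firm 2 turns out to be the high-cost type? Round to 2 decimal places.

Type-c best response for Firm 2: q₂(c) = (87 − c)/4 − q₁/2.
Firm 1 maximizes expected profit; its first-order condition is 87 − 4q₁ − 2E[q₂] − 22 = 0.
Substituting E[q₂] and solving: E[c₂] = 24.6667, so q₁ = (87 − 2·22 + 24.6667)/6 = 11.2778.
q₂(high-cost) = 9.86111, so P = 87 − 2·(11.2778 + 9.86111) = 44.7222.

44.72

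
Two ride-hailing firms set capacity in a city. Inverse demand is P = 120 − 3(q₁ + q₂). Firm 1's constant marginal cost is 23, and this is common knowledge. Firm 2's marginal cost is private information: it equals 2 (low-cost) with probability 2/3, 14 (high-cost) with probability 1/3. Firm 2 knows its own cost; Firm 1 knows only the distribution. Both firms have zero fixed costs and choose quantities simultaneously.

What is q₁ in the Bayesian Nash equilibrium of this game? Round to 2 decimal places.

8.89

Type-c best response for Firm 2: q₂(c) = (120 − c)/6 − q₁/2.
Firm 1 maximizes expected profit; its first-order condition is 120 − 6q₁ − 3E[q₂] − 23 = 0.
Substituting E[q₂] and solving: E[c₂] = 6, so q₁ = (120 − 2·23 + 6)/9 = 8.88889.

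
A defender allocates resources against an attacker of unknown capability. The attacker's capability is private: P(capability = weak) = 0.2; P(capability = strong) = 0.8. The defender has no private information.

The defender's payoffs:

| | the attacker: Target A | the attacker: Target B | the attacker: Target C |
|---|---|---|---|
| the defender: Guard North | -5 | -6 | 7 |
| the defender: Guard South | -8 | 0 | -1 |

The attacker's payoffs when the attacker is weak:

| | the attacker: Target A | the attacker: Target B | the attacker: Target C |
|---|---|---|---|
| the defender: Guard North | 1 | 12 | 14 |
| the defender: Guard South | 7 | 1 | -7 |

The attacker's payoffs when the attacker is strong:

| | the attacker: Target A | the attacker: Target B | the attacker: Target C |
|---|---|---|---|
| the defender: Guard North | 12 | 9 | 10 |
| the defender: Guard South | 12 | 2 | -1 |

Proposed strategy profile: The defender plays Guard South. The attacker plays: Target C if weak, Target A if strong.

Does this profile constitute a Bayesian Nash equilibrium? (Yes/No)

No

The defender plays Guard South: E[Guard South] = 0.2·(-1) + 0.8·(-8) = -6.6; E[Guard North] = -2.6. Not best-responding. ✗
The attacker (capability weak), facing Guard South: Target A gives 7, Target B gives 1, Target C gives -7. Proposed Target C is not best — profitable deviation exists. ✗
The attacker (capability strong), facing Guard South: Target A gives 12, Target B gives 2, Target C gives -1. Proposed Target A is best. ✓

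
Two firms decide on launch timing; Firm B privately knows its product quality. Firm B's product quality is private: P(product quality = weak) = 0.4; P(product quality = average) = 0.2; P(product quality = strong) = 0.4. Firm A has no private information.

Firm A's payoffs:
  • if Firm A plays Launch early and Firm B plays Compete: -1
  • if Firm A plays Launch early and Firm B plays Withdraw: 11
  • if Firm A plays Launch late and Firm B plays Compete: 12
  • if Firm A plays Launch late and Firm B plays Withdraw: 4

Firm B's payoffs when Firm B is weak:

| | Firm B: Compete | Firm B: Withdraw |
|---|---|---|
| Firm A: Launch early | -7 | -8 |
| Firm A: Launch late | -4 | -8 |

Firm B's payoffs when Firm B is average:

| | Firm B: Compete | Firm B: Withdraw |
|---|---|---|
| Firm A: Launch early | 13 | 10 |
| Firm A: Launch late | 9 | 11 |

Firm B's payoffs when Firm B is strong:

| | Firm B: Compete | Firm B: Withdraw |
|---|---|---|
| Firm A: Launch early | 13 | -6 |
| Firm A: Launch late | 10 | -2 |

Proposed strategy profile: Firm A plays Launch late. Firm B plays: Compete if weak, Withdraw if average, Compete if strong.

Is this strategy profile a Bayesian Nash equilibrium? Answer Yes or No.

Firm A plays Launch late: E[Launch late] = 0.4·(12) + 0.2·(4) + 0.4·(12) = 10.4; E[Launch early] = 1.4. Best-responding. ✓
Firm B (product quality weak), facing Launch late: Compete gives -4, Withdraw gives -8. Proposed Compete is best. ✓
Firm B (product quality average), facing Launch late: Compete gives 9, Withdraw gives 11. Proposed Withdraw is best. ✓
Firm B (product quality strong), facing Launch late: Compete gives 10, Withdraw gives -2. Proposed Compete is best. ✓

Yes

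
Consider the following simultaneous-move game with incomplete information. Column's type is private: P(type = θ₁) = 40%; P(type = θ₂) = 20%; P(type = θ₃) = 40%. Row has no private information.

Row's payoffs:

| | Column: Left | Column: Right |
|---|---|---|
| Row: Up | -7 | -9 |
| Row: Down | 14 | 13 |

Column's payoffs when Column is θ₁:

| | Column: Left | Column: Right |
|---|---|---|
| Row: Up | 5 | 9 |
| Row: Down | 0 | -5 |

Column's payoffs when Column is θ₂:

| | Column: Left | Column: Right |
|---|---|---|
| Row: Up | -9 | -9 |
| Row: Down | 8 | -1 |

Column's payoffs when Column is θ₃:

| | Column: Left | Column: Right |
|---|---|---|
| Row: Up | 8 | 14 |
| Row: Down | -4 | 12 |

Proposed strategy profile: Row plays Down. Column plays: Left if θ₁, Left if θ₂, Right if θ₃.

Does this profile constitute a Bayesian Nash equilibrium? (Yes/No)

Yes

Row plays Down: E[Down] = 0.4·(14) + 0.2·(14) + 0.4·(13) = 13.6; E[Up] = -7.8. Best-responding. ✓
Column (type θ₁), facing Down: Left gives 0, Right gives -5. Proposed Left is best. ✓
Column (type θ₂), facing Down: Left gives 8, Right gives -1. Proposed Left is best. ✓
Column (type θ₃), facing Down: Left gives -4, Right gives 12. Proposed Right is best. ✓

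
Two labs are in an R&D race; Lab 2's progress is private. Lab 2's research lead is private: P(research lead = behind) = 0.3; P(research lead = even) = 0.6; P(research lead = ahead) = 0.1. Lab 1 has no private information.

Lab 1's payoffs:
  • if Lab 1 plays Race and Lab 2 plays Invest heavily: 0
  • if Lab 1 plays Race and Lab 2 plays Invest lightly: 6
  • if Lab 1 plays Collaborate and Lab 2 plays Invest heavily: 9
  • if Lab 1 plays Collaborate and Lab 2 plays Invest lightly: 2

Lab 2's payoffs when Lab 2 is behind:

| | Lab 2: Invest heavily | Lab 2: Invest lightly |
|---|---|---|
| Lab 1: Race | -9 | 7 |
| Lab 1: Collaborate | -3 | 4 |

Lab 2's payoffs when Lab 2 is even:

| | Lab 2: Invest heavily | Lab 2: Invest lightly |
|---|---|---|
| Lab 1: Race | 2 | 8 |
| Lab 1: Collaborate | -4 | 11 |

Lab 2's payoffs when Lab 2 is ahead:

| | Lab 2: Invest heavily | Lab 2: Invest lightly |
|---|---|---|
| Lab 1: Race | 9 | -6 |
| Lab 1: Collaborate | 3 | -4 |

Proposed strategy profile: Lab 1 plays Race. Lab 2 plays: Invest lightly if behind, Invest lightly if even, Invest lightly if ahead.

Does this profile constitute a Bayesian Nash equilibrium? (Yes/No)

No

Lab 1 plays Race: E[Race] = 0.3·(6) + 0.6·(6) + 0.1·(6) = 6; E[Collaborate] = 2. Best-responding. ✓
Lab 2 (research lead behind), facing Race: Invest heavily gives -9, Invest lightly gives 7. Proposed Invest lightly is best. ✓
Lab 2 (research lead even), facing Race: Invest heavily gives 2, Invest lightly gives 8. Proposed Invest lightly is best. ✓
Lab 2 (research lead ahead), facing Race: Invest heavily gives 9, Invest lightly gives -6. Proposed Invest lightly is not best — profitable deviation exists. ✗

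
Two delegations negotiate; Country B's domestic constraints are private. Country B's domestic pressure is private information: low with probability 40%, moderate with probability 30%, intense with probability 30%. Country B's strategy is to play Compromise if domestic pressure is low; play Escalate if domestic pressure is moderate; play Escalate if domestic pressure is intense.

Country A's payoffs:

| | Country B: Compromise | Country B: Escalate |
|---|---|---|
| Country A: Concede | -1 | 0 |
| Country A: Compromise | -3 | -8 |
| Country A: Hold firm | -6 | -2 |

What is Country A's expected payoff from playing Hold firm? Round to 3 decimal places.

-3.600

E[Hold firm] = 0.4·(-6) + 0.3·(-2) + 0.3·(-2) = (-2.4) + (-0.6) + (-0.6) = -3.6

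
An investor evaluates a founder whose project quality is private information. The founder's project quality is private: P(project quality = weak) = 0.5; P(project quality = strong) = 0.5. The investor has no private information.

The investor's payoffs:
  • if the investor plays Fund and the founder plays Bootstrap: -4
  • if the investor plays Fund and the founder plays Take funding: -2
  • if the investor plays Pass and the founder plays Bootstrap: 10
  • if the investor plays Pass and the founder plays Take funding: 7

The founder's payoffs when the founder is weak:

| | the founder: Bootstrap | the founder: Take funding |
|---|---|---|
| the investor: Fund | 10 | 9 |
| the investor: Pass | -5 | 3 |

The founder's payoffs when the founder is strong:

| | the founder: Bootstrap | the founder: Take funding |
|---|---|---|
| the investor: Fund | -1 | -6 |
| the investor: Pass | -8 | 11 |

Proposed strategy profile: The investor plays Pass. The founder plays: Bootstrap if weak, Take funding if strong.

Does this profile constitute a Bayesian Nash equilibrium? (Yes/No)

The investor plays Pass: E[Pass] = 0.5·(10) + 0.5·(7) = 8.5; E[Fund] = -3. Best-responding. ✓
The founder (project quality weak), facing Pass: Bootstrap gives -5, Take funding gives 3. Proposed Bootstrap is not best — profitable deviation exists. ✗
The founder (project quality strong), facing Pass: Bootstrap gives -8, Take funding gives 11. Proposed Take funding is best. ✓

No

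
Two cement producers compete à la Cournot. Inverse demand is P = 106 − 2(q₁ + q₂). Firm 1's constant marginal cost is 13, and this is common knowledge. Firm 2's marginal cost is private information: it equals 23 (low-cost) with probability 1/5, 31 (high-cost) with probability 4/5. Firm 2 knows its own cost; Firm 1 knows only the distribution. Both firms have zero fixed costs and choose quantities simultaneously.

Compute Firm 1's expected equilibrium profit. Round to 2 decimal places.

Type-c best response for Firm 2: q₂(c) = (106 − c)/4 − q₁/2.
Firm 1 maximizes expected profit; its first-order condition is 106 − 4q₁ − 2E[q₂] − 13 = 0.
Substituting E[q₂] and solving: E[c₂] = 29.4, so q₁ = (106 − 2·13 + 29.4)/6 = 18.2333.
E[P] = 106 − 2·(q₁ + E[q₂]) = 49.4667; Firm 1's expected profit = (E[P] − 13)·q₁ = (49.4667 − 13)·18.2333 = 664.909.

664.91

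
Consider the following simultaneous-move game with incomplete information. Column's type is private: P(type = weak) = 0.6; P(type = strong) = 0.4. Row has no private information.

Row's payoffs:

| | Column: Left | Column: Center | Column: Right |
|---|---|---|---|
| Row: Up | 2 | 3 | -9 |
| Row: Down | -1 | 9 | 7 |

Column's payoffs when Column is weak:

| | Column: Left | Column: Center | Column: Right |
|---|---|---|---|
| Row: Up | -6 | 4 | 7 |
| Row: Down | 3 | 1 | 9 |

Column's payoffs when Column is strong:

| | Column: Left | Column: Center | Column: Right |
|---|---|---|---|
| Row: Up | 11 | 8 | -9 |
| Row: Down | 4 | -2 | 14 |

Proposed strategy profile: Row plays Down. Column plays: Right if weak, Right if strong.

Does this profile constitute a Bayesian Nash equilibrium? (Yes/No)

Row plays Down: E[Down] = 0.6·(7) + 0.4·(7) = 7; E[Up] = -9. Best-responding. ✓
Column (type weak), facing Down: Left gives 3, Center gives 1, Right gives 9. Proposed Right is best. ✓
Column (type strong), facing Down: Left gives 4, Center gives -2, Right gives 14. Proposed Right is best. ✓

Yes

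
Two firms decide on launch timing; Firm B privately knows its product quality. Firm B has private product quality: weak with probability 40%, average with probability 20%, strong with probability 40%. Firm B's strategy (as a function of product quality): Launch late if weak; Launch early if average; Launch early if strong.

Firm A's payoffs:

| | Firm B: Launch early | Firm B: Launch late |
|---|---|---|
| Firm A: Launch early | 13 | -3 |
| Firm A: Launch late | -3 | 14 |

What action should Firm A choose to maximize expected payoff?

E[Launch early] = 0.4·(-3) + 0.2·(13) + 0.4·(13) = 6.6
E[Launch late] = 0.4·(14) + 0.2·(-3) + 0.4·(-3) = 3.8
Best response: Launch early (6.6 is the largest).

Launch early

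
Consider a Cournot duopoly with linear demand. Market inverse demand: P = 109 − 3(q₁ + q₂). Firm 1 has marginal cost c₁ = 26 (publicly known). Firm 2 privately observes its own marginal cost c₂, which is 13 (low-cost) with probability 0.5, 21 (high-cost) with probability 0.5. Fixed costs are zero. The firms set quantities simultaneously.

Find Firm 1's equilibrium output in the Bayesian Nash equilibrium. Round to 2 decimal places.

Each type of Firm 2 best-responds to q₁; Firm 1 best-responds to the expected q₂ over Firm 2's types.
Firm 2 with cost c maximizes (109 − 3(q₁+q₂) − c)·q₂, giving q₂(c) = (109 − c − 3q₁)/6.
E[c₂] = 0.5·13 + 0.5·21 = 17
Firm 1's FOC against E[q₂] yields q₁ = (109 − 2·26 + E[c₂])/9 = (109 − 52 + 17)/9 = 8.22222.

8.22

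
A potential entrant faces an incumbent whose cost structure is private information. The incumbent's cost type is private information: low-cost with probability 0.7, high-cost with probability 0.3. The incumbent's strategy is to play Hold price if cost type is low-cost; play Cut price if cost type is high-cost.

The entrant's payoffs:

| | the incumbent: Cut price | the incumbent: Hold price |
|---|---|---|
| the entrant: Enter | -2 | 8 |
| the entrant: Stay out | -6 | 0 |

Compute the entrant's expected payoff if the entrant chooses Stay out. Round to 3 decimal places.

E[Stay out] = 0.7·0 + 0.3·(-6) = 0 + (-1.8) = -1.8

-1.800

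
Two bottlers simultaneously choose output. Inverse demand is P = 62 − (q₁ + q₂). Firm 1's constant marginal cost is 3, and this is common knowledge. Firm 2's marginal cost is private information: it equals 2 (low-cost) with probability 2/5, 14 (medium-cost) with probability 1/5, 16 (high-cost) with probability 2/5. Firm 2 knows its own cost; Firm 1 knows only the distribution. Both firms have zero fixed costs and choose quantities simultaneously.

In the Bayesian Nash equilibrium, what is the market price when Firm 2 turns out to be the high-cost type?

Type-c best response for Firm 2: q₂(c) = (62 − c)/2 − q₁/2.
Firm 1 maximizes expected profit; its first-order condition is 62 − 2q₁ − E[q₂] − 3 = 0.
Substituting E[q₂] and solving: E[c₂] = 10, so q₁ = (62 − 2·3 + 10)/3 = 22.
q₂(high-cost) = 12, so P = 62 − (22 + 12) = 28.

28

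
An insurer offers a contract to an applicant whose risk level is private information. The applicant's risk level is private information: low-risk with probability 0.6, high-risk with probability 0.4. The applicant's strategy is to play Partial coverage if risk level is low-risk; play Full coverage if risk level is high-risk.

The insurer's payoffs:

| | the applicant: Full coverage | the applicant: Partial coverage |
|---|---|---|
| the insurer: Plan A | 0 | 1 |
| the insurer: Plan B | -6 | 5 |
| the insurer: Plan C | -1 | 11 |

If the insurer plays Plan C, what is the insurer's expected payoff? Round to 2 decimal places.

E[Plan C] = 0.6·11 + 0.4·(-1) = 6.6 + (-0.4) = 6.2

6.20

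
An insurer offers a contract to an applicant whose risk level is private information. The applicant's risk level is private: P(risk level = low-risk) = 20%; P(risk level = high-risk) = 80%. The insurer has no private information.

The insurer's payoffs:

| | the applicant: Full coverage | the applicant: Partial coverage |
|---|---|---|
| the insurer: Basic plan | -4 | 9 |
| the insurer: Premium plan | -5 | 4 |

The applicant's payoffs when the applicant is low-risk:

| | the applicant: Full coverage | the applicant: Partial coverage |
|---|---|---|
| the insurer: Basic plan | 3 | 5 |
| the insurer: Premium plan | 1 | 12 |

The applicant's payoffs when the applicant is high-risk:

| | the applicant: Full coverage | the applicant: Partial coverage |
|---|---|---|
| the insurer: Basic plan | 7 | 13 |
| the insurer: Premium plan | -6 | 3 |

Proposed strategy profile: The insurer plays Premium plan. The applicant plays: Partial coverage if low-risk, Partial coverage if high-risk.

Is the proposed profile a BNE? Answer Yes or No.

No

The insurer plays Premium plan: E[Premium plan] = 0.2·(4) + 0.8·(4) = 4; E[Basic plan] = 9. Not best-responding. ✗
The applicant (risk level low-risk), facing Premium plan: Full coverage gives 1, Partial coverage gives 12. Proposed Partial coverage is best. ✓
The applicant (risk level high-risk), facing Premium plan: Full coverage gives -6, Partial coverage gives 3. Proposed Partial coverage is best. ✓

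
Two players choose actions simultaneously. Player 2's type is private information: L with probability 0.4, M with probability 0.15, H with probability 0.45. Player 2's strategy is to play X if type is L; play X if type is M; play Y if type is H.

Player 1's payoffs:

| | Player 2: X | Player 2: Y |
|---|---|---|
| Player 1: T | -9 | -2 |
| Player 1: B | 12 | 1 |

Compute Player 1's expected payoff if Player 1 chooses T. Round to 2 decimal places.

Take the expectation over Player 2's type, weighting each type's action by its prior probability.
E[T] = 0.4·(-9) + 0.15·(-9) + 0.45·(-2) = (-3.6) + (-1.35) + (-0.9) = -5.85

-5.85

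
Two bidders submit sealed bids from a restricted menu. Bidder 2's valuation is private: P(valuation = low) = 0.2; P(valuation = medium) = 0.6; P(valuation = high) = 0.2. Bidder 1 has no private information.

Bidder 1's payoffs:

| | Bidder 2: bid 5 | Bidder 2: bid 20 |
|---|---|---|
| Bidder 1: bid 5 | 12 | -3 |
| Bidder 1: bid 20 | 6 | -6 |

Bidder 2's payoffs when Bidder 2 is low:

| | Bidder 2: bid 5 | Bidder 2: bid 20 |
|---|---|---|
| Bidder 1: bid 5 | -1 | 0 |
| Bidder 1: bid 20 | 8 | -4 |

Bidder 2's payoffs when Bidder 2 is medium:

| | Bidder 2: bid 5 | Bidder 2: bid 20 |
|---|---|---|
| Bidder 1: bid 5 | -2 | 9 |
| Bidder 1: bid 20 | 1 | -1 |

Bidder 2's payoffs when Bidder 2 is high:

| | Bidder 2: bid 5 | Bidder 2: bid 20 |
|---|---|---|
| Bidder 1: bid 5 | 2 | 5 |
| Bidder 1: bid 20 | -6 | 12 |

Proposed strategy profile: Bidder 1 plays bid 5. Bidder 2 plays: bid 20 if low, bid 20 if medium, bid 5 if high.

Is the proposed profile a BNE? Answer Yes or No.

Bidder 1 plays bid 5: E[bid 5] = 0.2·(-3) + 0.6·(-3) + 0.2·(12) = 0; E[bid 20] = -3.6. Best-responding. ✓
Bidder 2 (valuation low), facing bid 5: bid 5 gives -1, bid 20 gives 0. Proposed bid 20 is best. ✓
Bidder 2 (valuation medium), facing bid 5: bid 5 gives -2, bid 20 gives 9. Proposed bid 20 is best. ✓
Bidder 2 (valuation high), facing bid 5: bid 5 gives 2, bid 20 gives 5. Proposed bid 5 is not best — profitable deviation exists. ✗

No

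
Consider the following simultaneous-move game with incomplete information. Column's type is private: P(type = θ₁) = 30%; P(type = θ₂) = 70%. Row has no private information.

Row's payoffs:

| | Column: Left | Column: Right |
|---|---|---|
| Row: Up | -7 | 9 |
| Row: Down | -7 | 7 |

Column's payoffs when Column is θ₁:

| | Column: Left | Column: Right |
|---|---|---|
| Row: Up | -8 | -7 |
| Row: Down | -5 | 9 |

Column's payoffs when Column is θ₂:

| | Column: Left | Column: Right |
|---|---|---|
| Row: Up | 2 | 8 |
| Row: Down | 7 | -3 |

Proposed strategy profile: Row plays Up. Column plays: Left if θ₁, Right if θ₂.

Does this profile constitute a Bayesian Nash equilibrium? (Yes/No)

No

Row plays Up: E[Up] = 0.3·(-7) + 0.7·(9) = 4.2; E[Down] = 2.8. Best-responding. ✓
Column (type θ₁), facing Up: Left gives -8, Right gives -7. Proposed Left is not best — profitable deviation exists. ✗
Column (type θ₂), facing Up: Left gives 2, Right gives 8. Proposed Right is best. ✓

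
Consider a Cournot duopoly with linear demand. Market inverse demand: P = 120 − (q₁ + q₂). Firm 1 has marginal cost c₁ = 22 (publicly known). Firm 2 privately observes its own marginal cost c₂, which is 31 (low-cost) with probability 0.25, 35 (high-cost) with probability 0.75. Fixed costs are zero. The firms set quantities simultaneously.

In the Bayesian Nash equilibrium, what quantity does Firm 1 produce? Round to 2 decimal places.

36.67

Each type of Firm 2 best-responds to q₁; Firm 1 best-responds to the expected q₂ over Firm 2's types.
Firm 2 with cost c maximizes (120 − (q₁+q₂) − c)·q₂, giving q₂(c) = (120 − c − q₁)/2.
E[c₂] = 0.25·31 + 0.75·35 = 34
Firm 1's FOC against E[q₂] yields q₁ = (120 − 2·22 + E[c₂])/3 = (120 − 44 + 34)/3 = 36.6667.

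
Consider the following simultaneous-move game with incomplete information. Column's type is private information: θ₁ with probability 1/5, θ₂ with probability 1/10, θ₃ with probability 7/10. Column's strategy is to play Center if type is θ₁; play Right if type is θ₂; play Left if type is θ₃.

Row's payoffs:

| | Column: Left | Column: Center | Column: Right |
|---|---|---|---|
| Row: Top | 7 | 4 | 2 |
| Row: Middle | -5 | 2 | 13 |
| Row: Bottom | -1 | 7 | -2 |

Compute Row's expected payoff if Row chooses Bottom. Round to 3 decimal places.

E[Bottom] = 1/5·7 + 1/10·(-2) + 7/10·(-1) = 7/5 + (-1/5) + (-7/10) = 1/2

0.500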